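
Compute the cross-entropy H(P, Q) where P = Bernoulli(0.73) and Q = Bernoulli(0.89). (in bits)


H(P,Q) = -p*log2(q) - (1-p)*log2(1-q). -0.73*log2(0.89) = 0.122730; -0.27*log2(0.11) = 0.859795. H(P,Q) = 0.122730 + 0.859795 = 0.9825

0.9825 bits


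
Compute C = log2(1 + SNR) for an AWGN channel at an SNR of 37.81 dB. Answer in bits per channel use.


SNR_linear = 10^(37.81/10) = 6039.4863; C = log2(1 + SNR_linear) = log2(1 + 6039.4863) = 12.5604

12.5604 bits/channel use


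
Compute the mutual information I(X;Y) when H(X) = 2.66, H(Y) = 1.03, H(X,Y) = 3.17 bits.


I(X;Y) = H(X) + H(Y) - H(X,Y) = 2.66 + 1.03 - 3.17 = 0.52

0.52 bits


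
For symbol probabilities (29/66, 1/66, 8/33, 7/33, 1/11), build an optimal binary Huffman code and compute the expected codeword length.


Huffman construction (repeatedly merge the two least-probable nodes; each merge adds 1 bit to every symbol beneath it): 1/66 + 1/11 = 7/66; 7/66 + 7/33 = 7/22; 8/33 + 7/22 = 37/66; 29/66 + 37/66 = 1. Resulting codeword lengths (in the order the probabilities were given): (1, 4, 2, 3, 4). L_avg = sum(p_i * l_i) = 29/66*1 + 1/66*4 + 8/33*2 + 7/33*3 + 1/11*4 = 131/66 = 1.9848

1.9848 bits


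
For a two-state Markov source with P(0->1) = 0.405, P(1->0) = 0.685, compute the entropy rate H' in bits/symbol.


Stationary distribution: pi_0 = p10/(p01+p10) = 0.6284, pi_1 = 0.3716. Entropy rate H' = pi_0*H(p01) + pi_1*H(p10) = 0.6284*0.9738 + 0.3716*0.8989 = 0.946

0.946 bits/symbol


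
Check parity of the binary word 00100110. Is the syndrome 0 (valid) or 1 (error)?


Syndrome = XOR of all bits = 0 XOR 0 XOR 1 XOR 0 XOR 0 XOR 1 XOR 1 XOR 0 = 1

1


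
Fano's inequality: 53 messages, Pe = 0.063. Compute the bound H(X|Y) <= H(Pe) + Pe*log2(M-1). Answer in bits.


H(Pe) = -Pe*log2(Pe) - (1-Pe)*log2(1-Pe) = -0.063*log2(0.063) - 0.937*log2(0.937) = 0.251276 + 0.087965 = 0.3392. Pe*log2(M-1) = 0.063*log2(52) = 0.359128. Bound = H(Pe) + Pe*log2(M-1) = 0.251276 + 0.087965 + 0.359128 = 0.6984

0.6984 bits


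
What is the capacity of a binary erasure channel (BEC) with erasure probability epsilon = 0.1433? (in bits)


C = 1 - epsilon = 1 - 0.1433 = 0.8567

0.8567 bits


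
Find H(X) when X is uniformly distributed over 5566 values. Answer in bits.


H = log2(n) = log2(5566) = 12.4424

12.4424 bits


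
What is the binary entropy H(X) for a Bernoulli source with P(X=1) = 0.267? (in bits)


H = -p*log2(p) - (1-p)*log2(1-p). -0.267*log2(0.267) = 0.508659; -0.733*log2(0.733) = 0.328468. H = 0.508659 + 0.328468 = 0.8371

0.8371 bits


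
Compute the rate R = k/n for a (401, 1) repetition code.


Rate = k/n = 1/401

1/401


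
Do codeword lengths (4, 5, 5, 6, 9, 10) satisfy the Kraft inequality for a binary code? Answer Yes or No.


Kraft sum = sum(2^(-l_i)) = 0.1436, need <= 1. Result: satisfied (a binary prefix-free code with these lengths exists)

Yes


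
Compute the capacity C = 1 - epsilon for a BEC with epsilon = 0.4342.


C = 1 - epsilon = 1 - 0.4342 = 0.5658

0.5658 bits


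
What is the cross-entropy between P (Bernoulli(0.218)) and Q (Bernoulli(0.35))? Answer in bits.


H(P,Q) = -p*log2(q) - (1-p)*log2(1-q). -0.218*log2(0.35) = 0.330177; -0.782*log2(0.65) = 0.486004. H(P,Q) = 0.330177 + 0.486004 = 0.8162

0.8162 bits


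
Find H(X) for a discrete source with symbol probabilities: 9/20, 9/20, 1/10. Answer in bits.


H = -sum(p_i * log2(p_i)). Terms: -(9/20)*log2(9/20) = 0.518401; -(9/20)*log2(9/20) = 0.518401; -(1/10)*log2(1/10) = 0.332193. H = 0.518401 + 0.518401 + 0.332193 = 1.369

1.369 bits


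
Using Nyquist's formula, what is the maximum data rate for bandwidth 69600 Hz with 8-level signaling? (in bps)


Rate = 2 * B * log2(M) = 2 * 69600 * 3.0 = 417600.0

417600.0 bps


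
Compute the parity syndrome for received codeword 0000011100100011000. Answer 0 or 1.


Syndrome = XOR of all bits = 0 XOR 0 XOR 0 XOR 0 XOR 0 XOR 1 XOR 1 XOR 1 XOR 0 XOR 0 XOR 1 XOR 0 XOR 0 XOR 0 XOR 1 XOR 1 XOR 0 XOR 0 XOR 0 = 0

0


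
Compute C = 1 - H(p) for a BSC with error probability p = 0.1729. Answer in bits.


H(p) = -p*log2(p) - (1-p)*log2(1-p) = -0.1729*log2(0.1729) - 0.8271*log2(0.8271) = 0.437781 + 0.226515 = 0.6643. C = 1 - H(p) = 1 - 0.6643 = 0.3357

0.3357 bits


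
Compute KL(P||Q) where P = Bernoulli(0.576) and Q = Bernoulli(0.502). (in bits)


KL = p*log2(p/q) + (1-p)*log2((1-p)/(1-q)) = 0.576*log2(0.576/0.502) + 0.424*log2(0.424/0.498) = 0.0159

0.0159 bits


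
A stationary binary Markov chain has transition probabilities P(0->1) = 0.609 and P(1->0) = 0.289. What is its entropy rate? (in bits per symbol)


Stationary distribution: pi_0 = p10/(p01+p10) = 0.3218, pi_1 = 0.6782. Entropy rate H' = pi_0*H(p01) + pi_1*H(p10) = 0.3218*0.9654 + 0.6782*0.8674 = 0.899

0.899 bits/symbol


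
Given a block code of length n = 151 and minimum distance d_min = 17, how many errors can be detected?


Detection capability = d_min - 1 = 17 - 1 = 16

16 errors


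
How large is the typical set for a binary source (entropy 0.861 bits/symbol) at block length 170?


log2|A_typical| = nH = 170 * 0.861 = 146.37, so |A_typical| ~ 2^146.37 = 1.153e+44

1.153e+44


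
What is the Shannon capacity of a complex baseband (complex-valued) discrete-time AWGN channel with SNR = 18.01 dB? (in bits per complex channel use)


SNR_linear = 10^(18.01/10) = 63.2412; C = log2(1 + SNR_linear) = log2(1 + 63.2412) = 6.0054

6.0054 bits/channel use


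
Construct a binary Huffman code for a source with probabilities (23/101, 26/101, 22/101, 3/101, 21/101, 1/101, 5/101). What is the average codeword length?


Huffman construction (repeatedly merge the two least-probable nodes; each merge adds 1 bit to every symbol beneath it): 1/101 + 3/101 = 4/101; 4/101 + 5/101 = 9/101; 9/101 + 21/101 = 30/101; 22/101 + 23/101 = 45/101; 26/101 + 30/101 = 56/101; 45/101 + 56/101 = 1. Resulting codeword lengths (in the order the probabilities were given): (2, 2, 2, 5, 3, 5, 4). L_avg = sum(p_i * l_i) = 23/101*2 + 26/101*2 + 22/101*2 + 3/101*5 + 21/101*3 + 1/101*5 + 5/101*4 = 245/101 = 2.4257

2.4257 bits


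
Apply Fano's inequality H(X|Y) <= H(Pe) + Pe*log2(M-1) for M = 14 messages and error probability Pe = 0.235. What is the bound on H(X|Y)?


H(Pe) = -Pe*log2(Pe) - (1-Pe)*log2(1-Pe) = -0.235*log2(0.235) - 0.765*log2(0.765) = 0.490978 + 0.295648 = 0.7866. Pe*log2(M-1) = 0.235*log2(13) = 0.869603. Bound = H(Pe) + Pe*log2(M-1) = 0.490978 + 0.295648 + 0.869603 = 1.6562

1.6562 bits


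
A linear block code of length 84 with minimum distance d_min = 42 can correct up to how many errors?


Correction capability = floor((d-1)/2) = floor((42-1)/2) = 20

20 errors


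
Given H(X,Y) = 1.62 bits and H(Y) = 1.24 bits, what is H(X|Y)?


H(X|Y) = H(X,Y) - H(Y) = 1.62 - 1.24 = 0.38

0.38 bits


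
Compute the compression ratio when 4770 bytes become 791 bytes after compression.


Ratio = original / compressed = 4770 / 791 = 6.0303

6.0303


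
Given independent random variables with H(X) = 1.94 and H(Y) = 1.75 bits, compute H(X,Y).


For independent variables, H(X,Y) = H(X) + H(Y) = 1.94 + 1.75 = 3.69

3.69 bits


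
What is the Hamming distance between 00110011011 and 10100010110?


Count differing positions: ^ . . ^ . . . ^ ^ . ^ = 5 differences

5


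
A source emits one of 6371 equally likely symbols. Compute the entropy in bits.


H = log2(n) = log2(6371) = 12.6373

12.6373 bits


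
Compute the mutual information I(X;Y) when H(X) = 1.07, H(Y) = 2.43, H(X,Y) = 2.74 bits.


I(X;Y) = H(X) + H(Y) - H(X,Y) = 1.07 + 2.43 - 2.74 = 0.76

0.76 bits


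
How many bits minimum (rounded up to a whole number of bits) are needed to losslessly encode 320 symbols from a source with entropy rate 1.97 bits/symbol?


Minimum bits >= n * H = 320 * 1.97 = 630.4, rounded up to a whole number of bits = 631

631 bits


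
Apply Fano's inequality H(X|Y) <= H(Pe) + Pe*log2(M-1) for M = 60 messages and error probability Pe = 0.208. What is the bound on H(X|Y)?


H(Pe) = -Pe*log2(Pe) - (1-Pe)*log2(1-Pe) = -0.208*log2(0.208) - 0.792*log2(0.792) = 0.471192 + 0.266451 = 0.7376. Pe*log2(M-1) = 0.208*log2(59) = 1.223590. Bound = H(Pe) + Pe*log2(M-1) = 0.471192 + 0.266451 + 1.223590 = 1.9612

1.9612 bits


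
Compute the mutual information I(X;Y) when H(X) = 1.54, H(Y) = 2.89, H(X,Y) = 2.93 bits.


I(X;Y) = H(X) + H(Y) - H(X,Y) = 1.54 + 2.89 - 2.93 = 1.5

1.5 bits


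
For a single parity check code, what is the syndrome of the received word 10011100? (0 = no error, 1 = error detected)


Syndrome = XOR of all bits = 1 XOR 0 XOR 0 XOR 1 XOR 1 XOR 1 XOR 0 XOR 0 = 0

0


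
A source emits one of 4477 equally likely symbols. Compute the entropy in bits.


H = log2(n) = log2(4477) = 12.1283

12.1283 bits


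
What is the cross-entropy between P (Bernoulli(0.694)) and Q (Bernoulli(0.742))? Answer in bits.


H(P,Q) = -p*log2(q) - (1-p)*log2(1-q). -0.694*log2(0.742) = 0.298773; -0.306*log2(0.258) = 0.598094. H(P,Q) = 0.298773 + 0.598094 = 0.8969

0.8969 bits


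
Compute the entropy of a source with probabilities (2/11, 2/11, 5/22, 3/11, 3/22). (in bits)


H = -sum(p_i * log2(p_i)). Terms: -(2/11)*log2(2/11) = 0.447169; -(2/11)*log2(2/11) = 0.447169; -(5/22)*log2(5/22) = 0.485796; -(3/11)*log2(3/11) = 0.511219; -(3/22)*log2(3/22) = 0.391973. H = 0.447169 + 0.447169 + 0.485796 + 0.511219 + 0.391973 = 2.2833

2.2833 bits


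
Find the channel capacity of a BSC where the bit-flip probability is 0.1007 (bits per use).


H(p) = -p*log2(p) - (1-p)*log2(1-p) = -0.1007*log2(0.1007) - 0.8993*log2(0.8993) = 0.333505 + 0.137706 = 0.4712. C = 1 - H(p) = 1 - 0.4712 = 0.5288

0.5288 bits


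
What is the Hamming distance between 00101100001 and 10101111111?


Count differing positions: ^ . . . . . ^ ^ ^ ^ . = 5 differences

5


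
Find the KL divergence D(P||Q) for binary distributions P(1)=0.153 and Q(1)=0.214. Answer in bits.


KL = p*log2(p/q) + (1-p)*log2((1-p)/(1-q)) = 0.153*log2(0.153/0.214) + 0.847*log2(0.847/0.786) = 0.0173

0.0173 bits


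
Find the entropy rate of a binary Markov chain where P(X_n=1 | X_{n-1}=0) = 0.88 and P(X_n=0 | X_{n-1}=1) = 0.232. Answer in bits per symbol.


Stationary distribution: pi_0 = p10/(p01+p10) = 0.2086, pi_1 = 0.7914. Entropy rate H' = pi_0*H(p01) + pi_1*H(p10) = 0.2086*0.5294 + 0.7914*0.7815 = 0.7289

0.7289 bits/symbol


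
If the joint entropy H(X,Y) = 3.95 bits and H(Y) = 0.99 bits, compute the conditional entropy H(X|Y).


H(X|Y) = H(X,Y) - H(Y) = 3.95 - 0.99 = 2.96

2.96 bits


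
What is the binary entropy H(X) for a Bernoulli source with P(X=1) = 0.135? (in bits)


H = -p*log2(p) - (1-p)*log2(1-p). -0.135*log2(0.135) = 0.390011; -0.865*log2(0.865) = 0.180982. H = 0.390011 + 0.180982 = 0.571

0.571 bits


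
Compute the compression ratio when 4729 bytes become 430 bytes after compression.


Ratio = original / compressed = 4729 / 430 = 10.9977

10.9977


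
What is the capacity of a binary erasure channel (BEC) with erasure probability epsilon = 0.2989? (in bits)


C = 1 - epsilon = 1 - 0.2989 = 0.7011

0.7011 bits


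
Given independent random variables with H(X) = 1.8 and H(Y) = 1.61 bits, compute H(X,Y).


For independent variables, H(X,Y) = H(X) + H(Y) = 1.8 + 1.61 = 3.41

3.41 bits


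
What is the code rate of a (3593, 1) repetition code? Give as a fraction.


Rate = k/n = 1/3593

1/3593


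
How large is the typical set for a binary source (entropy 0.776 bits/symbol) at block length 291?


log2|A_typical| = nH = 291 * 0.776 = 225.816, so |A_typical| ~ 2^225.816 = 9.493e+67

9.493e+67


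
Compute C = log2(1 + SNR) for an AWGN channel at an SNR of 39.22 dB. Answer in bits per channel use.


SNR_linear = 10^(39.22/10) = 8356.0302; C = log2(1 + SNR_linear) = log2(1 + 8356.0302) = 13.0288

13.0288 bits/channel use


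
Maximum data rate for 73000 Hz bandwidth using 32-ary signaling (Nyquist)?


Rate = 2 * B * log2(M) = 2 * 73000 * 5.0 = 730000.0

730000.0 bps


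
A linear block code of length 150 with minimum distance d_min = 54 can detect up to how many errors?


Detection capability = d_min - 1 = 54 - 1 = 53

53 errors


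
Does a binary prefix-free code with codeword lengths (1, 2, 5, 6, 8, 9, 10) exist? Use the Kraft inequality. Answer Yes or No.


Kraft sum = sum(2^(-l_i)) = 0.8037, need <= 1. Result: satisfied (a binary prefix-free code with these lengths exists)

Yes


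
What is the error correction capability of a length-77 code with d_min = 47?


Correction capability = floor((d-1)/2) = floor((47-1)/2) = 23

23 errors


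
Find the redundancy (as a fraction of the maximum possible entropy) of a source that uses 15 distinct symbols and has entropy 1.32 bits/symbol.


H_max = log2(K) = log2(15) = 3.9069 bits/symbol. Redundancy = 1 - H/H_max = 1 - 1.32/3.9069 = 1 - 0.3379 = 0.6621

0.6621


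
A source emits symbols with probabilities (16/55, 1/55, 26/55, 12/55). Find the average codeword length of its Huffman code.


Huffman construction (repeatedly merge the two least-probable nodes; each merge adds 1 bit to every symbol beneath it): 1/55 + 12/55 = 13/55; 13/55 + 16/55 = 29/55; 26/55 + 29/55 = 1. Resulting codeword lengths (in the order the probabilities were given): (2, 3, 1, 3). L_avg = sum(p_i * l_i) = 16/55*2 + 1/55*3 + 26/55*1 + 12/55*3 = 97/55 = 1.7636

1.7636 bits


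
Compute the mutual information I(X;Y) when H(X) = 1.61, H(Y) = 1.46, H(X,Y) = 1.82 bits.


I(X;Y) = H(X) + H(Y) - H(X,Y) = 1.61 + 1.46 - 1.82 = 1.25

1.25 bits


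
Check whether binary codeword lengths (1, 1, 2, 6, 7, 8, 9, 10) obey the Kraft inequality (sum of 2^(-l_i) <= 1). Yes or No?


Kraft sum = sum(2^(-l_i)) = 1.2803, need <= 1. Result: violated (a binary prefix-free code with these lengths cannot exist)

No


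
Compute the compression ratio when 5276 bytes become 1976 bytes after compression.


Ratio = original / compressed = 5276 / 1976 = 2.67

2.67


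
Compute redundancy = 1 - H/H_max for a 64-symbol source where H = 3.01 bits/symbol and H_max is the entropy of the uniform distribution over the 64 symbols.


H_max = log2(K) = log2(64) = 6.0 bits/symbol. Redundancy = 1 - H/H_max = 1 - 3.01/6.0 = 1 - 0.5017 = 0.4983

0.4983


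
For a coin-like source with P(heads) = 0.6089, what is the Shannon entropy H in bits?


H = -p*log2(p) - (1-p)*log2(1-p). -0.6089*log2(0.6089) = 0.435804; -0.3911*log2(0.3911) = 0.529702. H = 0.435804 + 0.529702 = 0.9655

0.9655 bits


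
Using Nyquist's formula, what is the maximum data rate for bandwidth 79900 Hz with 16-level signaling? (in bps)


Rate = 2 * B * log2(M) = 2 * 79900 * 4.0 = 639200.0

639200.0 bps


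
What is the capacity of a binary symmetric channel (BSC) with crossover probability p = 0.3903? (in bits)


H(p) = -p*log2(p) - (1-p)*log2(1-p) = -0.3903*log2(0.3903) - 0.6097*log2(0.6097) = 0.529772 + 0.435221 = 0.965. C = 1 - H(p) = 1 - 0.965 = 0.035

0.035 bits


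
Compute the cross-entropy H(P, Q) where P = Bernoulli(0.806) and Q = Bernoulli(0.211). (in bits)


H(P,Q) = -p*log2(q) - (1-p)*log2(1-q). -0.806*log2(0.211) = 1.809216; -0.194*log2(0.789) = 0.066329. H(P,Q) = 1.809216 + 0.066329 = 1.8755

1.8755 bits


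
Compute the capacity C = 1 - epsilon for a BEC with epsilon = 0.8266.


C = 1 - epsilon = 1 - 0.8266 = 0.1734

0.1734 bits


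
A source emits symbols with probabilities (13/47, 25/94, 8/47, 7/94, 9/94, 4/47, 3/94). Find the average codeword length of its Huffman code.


Huffman construction (repeatedly merge the two least-probable nodes; each merge adds 1 bit to every symbol beneath it): 3/94 + 7/94 = 5/47; 4/47 + 9/94 = 17/94; 5/47 + 8/47 = 13/47; 17/94 + 25/94 = 21/47; 13/47 + 13/47 = 26/47; 21/47 + 26/47 = 1. Resulting codeword lengths (in the order the probabilities were given): (2, 2, 3, 4, 3, 3, 4). L_avg = sum(p_i * l_i) = 13/47*2 + 25/94*2 + 8/47*3 + 7/94*4 + 9/94*3 + 4/47*3 + 3/94*4 = 241/94 = 2.5638

2.5638 bits


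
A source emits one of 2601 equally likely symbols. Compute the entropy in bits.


H = log2(n) = log2(2601) = 11.3449

11.3449 bits


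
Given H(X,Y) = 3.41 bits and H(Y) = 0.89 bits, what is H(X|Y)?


H(X|Y) = H(X,Y) - H(Y) = 3.41 - 0.89 = 2.52

2.52 bits


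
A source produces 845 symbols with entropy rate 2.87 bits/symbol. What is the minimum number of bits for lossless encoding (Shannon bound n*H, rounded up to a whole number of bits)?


Minimum bits >= n * H = 845 * 2.87 = 2425.15, rounded up to a whole number of bits = 2426

2426 bits


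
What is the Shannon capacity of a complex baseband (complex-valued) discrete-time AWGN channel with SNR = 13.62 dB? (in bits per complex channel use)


SNR_linear = 10^(13.62/10) = 23.0144; C = log2(1 + SNR_linear) = log2(1 + 23.0144) = 4.5858

4.5858 bits/channel use


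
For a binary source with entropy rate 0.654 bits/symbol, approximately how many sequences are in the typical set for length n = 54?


log2|A_typical| = nH = 54 * 0.654 = 35.316, so |A_typical| ~ 2^35.316 = 4.277e+10

4.277e+10


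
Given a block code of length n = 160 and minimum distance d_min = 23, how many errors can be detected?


Detection capability = d_min - 1 = 23 - 1 = 22

22 errors


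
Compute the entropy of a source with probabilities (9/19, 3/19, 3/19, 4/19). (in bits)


H = -sum(p_i * log2(p_i)). Terms: -(9/19)*log2(9/19) = 0.510633; -(3/19)*log2(3/19) = 0.420468; -(3/19)*log2(3/19) = 0.420468; -(4/19)*log2(4/19) = 0.473248. H = 0.510633 + 0.420468 + 0.420468 + 0.473248 = 1.8248

1.8248 bits


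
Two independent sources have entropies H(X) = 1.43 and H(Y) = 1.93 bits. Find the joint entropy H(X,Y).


For independent variables, H(X,Y) = H(X) + H(Y) = 1.43 + 1.93 = 3.36

3.36 bits


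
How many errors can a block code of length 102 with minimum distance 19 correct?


Correction capability = floor((d-1)/2) = floor((19-1)/2) = 9

9 errors


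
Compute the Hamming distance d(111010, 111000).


Count differing positions: . . . . ^ . = 1 differences

1


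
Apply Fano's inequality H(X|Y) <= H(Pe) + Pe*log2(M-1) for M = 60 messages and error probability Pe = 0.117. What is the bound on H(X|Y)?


H(Pe) = -Pe*log2(Pe) - (1-Pe)*log2(1-Pe) = -0.117*log2(0.117) - 0.883*log2(0.883) = 0.362164 + 0.158511 = 0.5207. Pe*log2(M-1) = 0.117*log2(59) = 0.688269. Bound = H(Pe) + Pe*log2(M-1) = 0.362164 + 0.158511 + 0.688269 = 1.2089

1.2089 bits


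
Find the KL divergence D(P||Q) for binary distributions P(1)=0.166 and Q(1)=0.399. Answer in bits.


KL = p*log2(p/q) + (1-p)*log2((1-p)/(1-q)) = 0.166*log2(0.166/0.399) + 0.834*log2(0.834/0.601) = 0.1842

0.1842 bits


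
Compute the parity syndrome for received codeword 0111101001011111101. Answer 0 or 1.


Syndrome = XOR of all bits = 0 XOR 1 XOR 1 XOR 1 XOR 1 XOR 0 XOR 1 XOR 0 XOR 0 XOR 1 XOR 0 XOR 1 XOR 1 XOR 1 XOR 1 XOR 1 XOR 1 XOR 0 XOR 1 = 1

1


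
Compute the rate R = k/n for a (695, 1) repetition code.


Rate = k/n = 1/695

1/695


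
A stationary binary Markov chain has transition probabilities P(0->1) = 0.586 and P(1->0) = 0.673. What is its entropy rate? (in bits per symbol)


Stationary distribution: pi_0 = p10/(p01+p10) = 0.5346, pi_1 = 0.4654. Entropy rate H' = pi_0*H(p01) + pi_1*H(p10) = 0.5346*0.9786 + 0.4654*0.9118 = 0.9475

0.9475 bits/symbol


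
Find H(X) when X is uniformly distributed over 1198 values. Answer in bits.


H = log2(n) = log2(1198) = 10.2264

10.2264 bits


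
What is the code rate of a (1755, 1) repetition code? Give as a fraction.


Rate = k/n = 1/1755

1/1755


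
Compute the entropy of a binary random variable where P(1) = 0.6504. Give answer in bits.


H = -p*log2(p) - (1-p)*log2(1-p). -0.6504*log2(0.6504) = 0.403639; -0.3496*log2(0.3496) = 0.530072. H = 0.403639 + 0.530072 = 0.9337

0.9337 bits


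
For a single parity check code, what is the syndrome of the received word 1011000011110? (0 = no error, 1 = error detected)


Syndrome = XOR of all bits = 1 XOR 0 XOR 1 XOR 1 XOR 0 XOR 0 XOR 0 XOR 0 XOR 1 XOR 1 XOR 1 XOR 1 XOR 0 = 1

1


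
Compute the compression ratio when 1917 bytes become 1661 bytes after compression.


Ratio = original / compressed = 1917 / 1661 = 1.1541

1.1541


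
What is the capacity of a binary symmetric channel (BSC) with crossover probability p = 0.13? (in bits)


H(p) = -p*log2(p) - (1-p)*log2(1-p) = -0.13*log2(0.13) - 0.87*log2(0.87) = 0.382644 + 0.174794 = 0.5574. C = 1 - H(p) = 1 - 0.5574 = 0.4426

0.4426 bits


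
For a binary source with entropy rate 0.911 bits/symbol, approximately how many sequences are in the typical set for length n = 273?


log2|A_typical| = nH = 273 * 0.911 = 248.703, so |A_typical| ~ 2^248.703 = 7.363e+74

7.363e+74


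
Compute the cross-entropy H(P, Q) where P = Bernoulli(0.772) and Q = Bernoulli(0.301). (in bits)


H(P,Q) = -p*log2(q) - (1-p)*log2(1-q). -0.772*log2(0.301) = 1.337231; -0.228*log2(0.699) = 0.117793. H(P,Q) = 1.337231 + 0.117793 = 1.455

1.455 bits


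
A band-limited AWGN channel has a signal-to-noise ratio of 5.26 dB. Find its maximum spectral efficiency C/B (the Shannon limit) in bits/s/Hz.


SNR_linear = 10^(5.26/10) = 3.3574; C/B = log2(1 + SNR_linear) = log2(1 + 3.3574) = 2.1235

2.1235 bits/s/Hz


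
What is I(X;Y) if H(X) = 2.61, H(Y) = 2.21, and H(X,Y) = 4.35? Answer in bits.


I(X;Y) = H(X) + H(Y) - H(X,Y) = 2.61 + 2.21 - 4.35 = 0.47

0.47 bits


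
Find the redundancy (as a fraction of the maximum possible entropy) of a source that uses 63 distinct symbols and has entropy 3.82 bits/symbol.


H_max = log2(K) = log2(63) = 5.9773 bits/symbol. Redundancy = 1 - H/H_max = 1 - 3.82/5.9773 = 1 - 0.6391 = 0.3609

0.3609


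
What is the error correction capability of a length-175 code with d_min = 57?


Correction capability = floor((d-1)/2) = floor((57-1)/2) = 28

28 errors


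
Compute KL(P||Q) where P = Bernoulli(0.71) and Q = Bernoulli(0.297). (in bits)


KL = p*log2(p/q) + (1-p)*log2((1-p)/(1-q)) = 0.71*log2(0.71/0.297) + 0.29*log2(0.29/0.703) = 0.5223

0.5223 bits


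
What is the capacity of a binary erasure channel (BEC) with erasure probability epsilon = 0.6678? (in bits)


C = 1 - epsilon = 1 - 0.6678 = 0.3322

0.3322 bits


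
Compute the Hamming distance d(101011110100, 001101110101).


Count differing positions: ^ . . ^ ^ . . . . . . ^ = 4 differences

4


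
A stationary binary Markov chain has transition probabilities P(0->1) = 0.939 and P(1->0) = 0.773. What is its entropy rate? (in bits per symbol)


Stationary distribution: pi_0 = p10/(p01+p10) = 0.4515, pi_1 = 0.5485. Entropy rate H' = pi_0*H(p01) + pi_1*H(p10) = 0.4515*0.3314 + 0.5485*0.7727 = 0.5735

0.5735 bits/symbol


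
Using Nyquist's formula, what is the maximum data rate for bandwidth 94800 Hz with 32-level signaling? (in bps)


Rate = 2 * B * log2(M) = 2 * 94800 * 5.0 = 948000.0

948000.0 bps


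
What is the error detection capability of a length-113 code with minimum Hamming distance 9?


Detection capability = d_min - 1 = 9 - 1 = 8

8 errors


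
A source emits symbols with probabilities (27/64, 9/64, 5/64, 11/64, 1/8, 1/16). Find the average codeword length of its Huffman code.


Huffman construction (repeatedly merge the two least-probable nodes; each merge adds 1 bit to every symbol beneath it): 1/16 + 5/64 = 9/64; 1/8 + 9/64 = 17/64; 9/64 + 11/64 = 5/16; 17/64 + 5/16 = 37/64; 27/64 + 37/64 = 1. Resulting codeword lengths (in the order the probabilities were given): (1, 3, 4, 3, 3, 4). L_avg = sum(p_i * l_i) = 27/64*1 + 9/64*3 + 5/64*4 + 11/64*3 + 1/8*3 + 1/16*4 = 147/64 = 2.2969

2.2969 bits


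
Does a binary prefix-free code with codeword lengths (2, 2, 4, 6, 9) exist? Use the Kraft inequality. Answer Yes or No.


Kraft sum = sum(2^(-l_i)) = 0.5801, need <= 1. Result: satisfied (a binary prefix-free code with these lengths exists)

Yes


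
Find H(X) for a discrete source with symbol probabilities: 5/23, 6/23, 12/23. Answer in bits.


H = -sum(p_i * log2(p_i)). Terms: -(5/23)*log2(5/23) = 0.478616; -(6/23)*log2(6/23) = 0.505722; -(12/23)*log2(12/23) = 0.489704. H = 0.478616 + 0.505722 + 0.489704 = 1.474

1.474 bits


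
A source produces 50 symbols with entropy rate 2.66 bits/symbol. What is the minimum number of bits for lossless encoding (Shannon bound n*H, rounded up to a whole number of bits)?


Minimum bits >= n * H = 50 * 2.66 = 133.0, rounded up to a whole number of bits = 133

133 bits


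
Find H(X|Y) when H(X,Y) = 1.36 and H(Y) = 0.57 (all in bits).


H(X|Y) = H(X,Y) - H(Y) = 1.36 - 0.57 = 0.79

0.79 bits


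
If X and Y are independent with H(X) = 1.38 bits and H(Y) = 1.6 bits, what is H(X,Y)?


For independent variables, H(X,Y) = H(X) + H(Y) = 1.38 + 1.6 = 2.98

2.98 bits


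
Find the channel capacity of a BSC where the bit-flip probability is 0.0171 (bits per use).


H(p) = -p*log2(p) - (1-p)*log2(1-p) = -0.0171*log2(0.0171) - 0.9829*log2(0.9829) = 0.100375 + 0.024458 = 0.1248. C = 1 - H(p) = 1 - 0.1248 = 0.8752

0.8752 bits


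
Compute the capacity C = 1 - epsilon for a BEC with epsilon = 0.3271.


C = 1 - epsilon = 1 - 0.3271 = 0.6729

0.6729 bits


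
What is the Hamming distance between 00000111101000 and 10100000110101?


Count differing positions: ^ . ^ . . ^ ^ ^ . ^ ^ ^ . ^ = 9 differences

9


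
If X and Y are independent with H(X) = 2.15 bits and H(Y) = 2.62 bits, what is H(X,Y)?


For independent variables, H(X,Y) = H(X) + H(Y) = 2.15 + 2.62 = 4.77

4.77 bits


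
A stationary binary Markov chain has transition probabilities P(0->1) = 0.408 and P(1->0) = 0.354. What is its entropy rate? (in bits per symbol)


Stationary distribution: pi_0 = p10/(p01+p10) = 0.4646, pi_1 = 0.5354. Entropy rate H' = pi_0*H(p01) + pi_1*H(p10) = 0.4646*0.9754 + 0.5354*0.9376 = 0.9552

0.9552 bits/symbol


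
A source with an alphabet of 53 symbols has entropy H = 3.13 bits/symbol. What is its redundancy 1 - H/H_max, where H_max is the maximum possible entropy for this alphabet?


H_max = log2(K) = log2(53) = 5.7279 bits/symbol. Redundancy = 1 - H/H_max = 1 - 3.13/5.7279 = 1 - 0.5464 = 0.4536

0.4536


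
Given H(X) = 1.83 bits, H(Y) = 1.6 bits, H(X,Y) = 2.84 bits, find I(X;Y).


I(X;Y) = H(X) + H(Y) - H(X,Y) = 1.83 + 1.6 - 2.84 = 0.59

0.59 bits


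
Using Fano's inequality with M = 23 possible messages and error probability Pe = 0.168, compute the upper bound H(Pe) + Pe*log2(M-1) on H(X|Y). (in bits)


H(Pe) = -Pe*log2(Pe) - (1-Pe)*log2(1-Pe) = -0.168*log2(0.168) - 0.832*log2(0.832) = 0.432342 + 0.220767 = 0.6531. Pe*log2(M-1) = 0.168*log2(22) = 0.749185. Bound = H(Pe) + Pe*log2(M-1) = 0.432342 + 0.220767 + 0.749185 = 1.4023

1.4023 bits


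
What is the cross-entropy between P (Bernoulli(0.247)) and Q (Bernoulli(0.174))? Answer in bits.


H(P,Q) = -p*log2(q) - (1-p)*log2(1-q). -0.247*log2(0.174) = 0.623142; -0.753*log2(0.826) = 0.207667. H(P,Q) = 0.623142 + 0.207667 = 0.8308

0.8308 bits


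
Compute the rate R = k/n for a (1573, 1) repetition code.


Rate = k/n = 1/1573

1/1573


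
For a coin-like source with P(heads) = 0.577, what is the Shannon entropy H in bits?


H = -p*log2(p) - (1-p)*log2(1-p). -0.577*log2(0.577) = 0.457767; -0.423*log2(0.423) = 0.525057. H = 0.457767 + 0.525057 = 0.9828

0.9828 bits


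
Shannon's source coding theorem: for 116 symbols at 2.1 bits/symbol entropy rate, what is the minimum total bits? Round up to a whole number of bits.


Minimum bits >= n * H = 116 * 2.1 = 243.6, rounded up to a whole number of bits = 244

244 bits


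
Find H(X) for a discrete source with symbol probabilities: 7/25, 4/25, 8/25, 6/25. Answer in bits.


H = -sum(p_i * log2(p_i)). Terms: -(7/25)*log2(7/25) = 0.514220; -(4/25)*log2(4/25) = 0.423017; -(8/25)*log2(8/25) = 0.526034; -(6/25)*log2(6/25) = 0.494134. H = 0.514220 + 0.423017 + 0.526034 + 0.494134 = 1.9574

1.9574 bits


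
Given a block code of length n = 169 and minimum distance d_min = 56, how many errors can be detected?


Detection capability = d_min - 1 = 56 - 1 = 55

55 errors


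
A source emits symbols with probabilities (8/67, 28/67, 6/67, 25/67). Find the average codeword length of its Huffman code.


Huffman construction (repeatedly merge the two least-probable nodes; each merge adds 1 bit to every symbol beneath it): 6/67 + 8/67 = 14/67; 14/67 + 25/67 = 39/67; 28/67 + 39/67 = 1. Resulting codeword lengths (in the order the probabilities were given): (3, 1, 3, 2). L_avg = sum(p_i * l_i) = 8/67*3 + 28/67*1 + 6/67*3 + 25/67*2 = 120/67 = 1.791

1.791 bits


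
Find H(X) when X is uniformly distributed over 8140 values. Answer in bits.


H = log2(n) = log2(8140) = 12.9908

12.9908 bits


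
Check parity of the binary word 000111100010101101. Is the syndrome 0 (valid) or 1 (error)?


Syndrome = XOR of all bits = 0 XOR 0 XOR 0 XOR 1 XOR 1 XOR 1 XOR 1 XOR 0 XOR 0 XOR 0 XOR 1 XOR 0 XOR 1 XOR 0 XOR 1 XOR 1 XOR 0 XOR 1 = 1

1


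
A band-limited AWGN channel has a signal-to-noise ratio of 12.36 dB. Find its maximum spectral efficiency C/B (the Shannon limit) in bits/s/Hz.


SNR_linear = 10^(12.36/10) = 17.2187; C/B = log2(1 + SNR_linear) = log2(1 + 17.2187) = 4.1873

4.1873 bits/s/Hz


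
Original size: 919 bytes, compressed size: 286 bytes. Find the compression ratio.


Ratio = original / compressed = 919 / 286 = 3.2133

3.2133


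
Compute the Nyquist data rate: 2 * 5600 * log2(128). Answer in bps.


Rate = 2 * B * log2(M) = 2 * 5600 * 7.0 = 78400.0

78400.0 bps


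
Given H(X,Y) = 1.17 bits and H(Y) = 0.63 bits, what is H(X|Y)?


H(X|Y) = H(X,Y) - H(Y) = 1.17 - 0.63 = 0.54

0.54 bits


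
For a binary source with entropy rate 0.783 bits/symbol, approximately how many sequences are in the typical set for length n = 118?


log2|A_typical| = nH = 118 * 0.783 = 92.394, so |A_typical| ~ 2^92.394 = 6.507e+27

6.507e+27


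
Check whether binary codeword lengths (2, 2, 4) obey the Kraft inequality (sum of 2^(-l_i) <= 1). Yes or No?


Kraft sum = sum(2^(-l_i)) = 0.5625, need <= 1. Result: satisfied (a binary prefix-free code with these lengths exists)

Yes


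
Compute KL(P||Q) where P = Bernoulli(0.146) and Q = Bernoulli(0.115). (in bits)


KL = p*log2(p/q) + (1-p)*log2((1-p)/(1-q)) = 0.146*log2(0.146/0.115) + 0.854*log2(0.854/0.885) = 0.0063

0.0063 bits


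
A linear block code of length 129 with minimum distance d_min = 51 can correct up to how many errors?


Correction capability = floor((d-1)/2) = floor((51-1)/2) = 25

25 errors


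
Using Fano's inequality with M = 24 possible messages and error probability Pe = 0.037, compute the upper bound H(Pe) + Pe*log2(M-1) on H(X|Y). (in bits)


H(Pe) = -Pe*log2(Pe) - (1-Pe)*log2(1-Pe) = -0.037*log2(0.037) - 0.963*log2(0.963) = 0.175984 + 0.052380 = 0.2284. Pe*log2(M-1) = 0.037*log2(23) = 0.167372. Bound = H(Pe) + Pe*log2(M-1) = 0.175984 + 0.052380 + 0.167372 = 0.3957

0.3957 bits


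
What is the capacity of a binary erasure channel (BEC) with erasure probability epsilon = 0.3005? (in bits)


C = 1 - epsilon = 1 - 0.3005 = 0.6995

0.6995 bits


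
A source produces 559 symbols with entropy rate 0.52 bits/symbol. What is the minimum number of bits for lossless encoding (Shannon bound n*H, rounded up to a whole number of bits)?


Minimum bits >= n * H = 559 * 0.52 = 290.68, rounded up to a whole number of bits = 291

291 bits


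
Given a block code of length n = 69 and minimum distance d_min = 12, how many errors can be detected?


Detection capability = d_min - 1 = 12 - 1 = 11

11 errors


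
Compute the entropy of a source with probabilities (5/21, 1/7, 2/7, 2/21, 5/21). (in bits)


H = -sum(p_i * log2(p_i)). Terms: -(5/21)*log2(5/21) = 0.492950; -(1/7)*log2(1/7) = 0.401051; -(2/7)*log2(2/7) = 0.516387; -(2/21)*log2(2/21) = 0.323078; -(5/21)*log2(5/21) = 0.492950. H = 0.492950 + 0.401051 + 0.516387 + 0.323078 + 0.492950 = 2.2264

2.2264 bits


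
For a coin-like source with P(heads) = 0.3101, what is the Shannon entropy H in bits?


H = -p*log2(p) - (1-p)*log2(1-p). -0.3101*log2(0.3101) = 0.523819; -0.6899*log2(0.6899) = 0.369470. H = 0.523819 + 0.369470 = 0.8933

0.8933 bits


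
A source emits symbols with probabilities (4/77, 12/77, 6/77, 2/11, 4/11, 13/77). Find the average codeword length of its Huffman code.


Huffman construction (repeatedly merge the two least-probable nodes; each merge adds 1 bit to every symbol beneath it): 4/77 + 6/77 = 10/77; 10/77 + 12/77 = 2/7; 13/77 + 2/11 = 27/77; 2/7 + 27/77 = 7/11; 4/11 + 7/11 = 1. Resulting codeword lengths (in the order the probabilities were given): (4, 3, 4, 3, 1, 3). L_avg = sum(p_i * l_i) = 4/77*4 + 12/77*3 + 6/77*4 + 2/11*3 + 4/11*1 + 13/77*3 = 185/77 = 2.4026

2.4026 bits


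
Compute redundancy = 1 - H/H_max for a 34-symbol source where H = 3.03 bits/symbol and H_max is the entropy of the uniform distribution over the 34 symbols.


H_max = log2(K) = log2(34) = 5.0875 bits/symbol. Redundancy = 1 - H/H_max = 1 - 3.03/5.0875 = 1 - 0.5956 = 0.4044

0.4044


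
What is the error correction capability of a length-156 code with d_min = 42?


Correction capability = floor((d-1)/2) = floor((42-1)/2) = 20

20 errors


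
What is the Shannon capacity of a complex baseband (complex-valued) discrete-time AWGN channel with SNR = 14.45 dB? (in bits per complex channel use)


SNR_linear = 10^(14.45/10) = 27.8612; C = log2(1 + SNR_linear) = log2(1 + 27.8612) = 4.8511

4.8511 bits/channel use


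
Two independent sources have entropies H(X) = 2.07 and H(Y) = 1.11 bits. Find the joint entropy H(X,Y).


For independent variables, H(X,Y) = H(X) + H(Y) = 2.07 + 1.11 = 3.18

3.18 bits


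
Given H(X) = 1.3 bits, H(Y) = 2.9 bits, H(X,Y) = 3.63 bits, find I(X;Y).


I(X;Y) = H(X) + H(Y) - H(X,Y) = 1.3 + 2.9 - 3.63 = 0.57

0.57 bits


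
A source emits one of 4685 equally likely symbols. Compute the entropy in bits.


H = log2(n) = log2(4685) = 12.1938

12.1938 bits


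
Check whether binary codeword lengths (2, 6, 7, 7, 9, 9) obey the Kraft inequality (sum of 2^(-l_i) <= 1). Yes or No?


Kraft sum = sum(2^(-l_i)) = 0.2852, need <= 1. Result: satisfied (a binary prefix-free code with these lengths exists)

Yes


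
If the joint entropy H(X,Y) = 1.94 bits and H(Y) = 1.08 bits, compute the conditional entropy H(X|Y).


H(X|Y) = H(X,Y) - H(Y) = 1.94 - 1.08 = 0.86

0.86 bits


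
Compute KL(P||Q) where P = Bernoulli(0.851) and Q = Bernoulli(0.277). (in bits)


KL = p*log2(p/q) + (1-p)*log2((1-p)/(1-q)) = 0.851*log2(0.851/0.277) + 0.149*log2(0.149/0.723) = 1.0385

1.0385 bits


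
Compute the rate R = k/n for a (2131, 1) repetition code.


Rate = k/n = 1/2131

1/2131


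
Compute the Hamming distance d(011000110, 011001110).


Count differing positions: . . . . . ^ . . . = 1 differences

1


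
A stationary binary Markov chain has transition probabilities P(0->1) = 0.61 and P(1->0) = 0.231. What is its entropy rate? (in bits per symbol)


Stationary distribution: pi_0 = p10/(p01+p10) = 0.2747, pi_1 = 0.7253. Entropy rate H' = pi_0*H(p01) + pi_1*H(p10) = 0.2747*0.9648 + 0.7253*0.7798 = 0.8306

0.8306 bits/symbol


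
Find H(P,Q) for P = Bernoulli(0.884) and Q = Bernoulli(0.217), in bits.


H(P,Q) = -p*log2(q) - (1-p)*log2(1-q). -0.884*log2(0.217) = 1.948542; -0.116*log2(0.783) = 0.040938. H(P,Q) = 1.948542 + 0.040938 = 1.9895

1.9895 bits


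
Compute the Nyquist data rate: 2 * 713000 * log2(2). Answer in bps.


Rate = 2 * B * log2(M) = 2 * 713000 * 1.0 = 1426000.0

1426000.0 bps


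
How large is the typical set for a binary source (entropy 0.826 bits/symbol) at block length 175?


log2|A_typical| = nH = 175 * 0.826 = 144.55, so |A_typical| ~ 2^144.55 = 3.265e+43

3.265e+43


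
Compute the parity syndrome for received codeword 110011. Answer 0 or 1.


Syndrome = XOR of all bits = 1 XOR 1 XOR 0 XOR 0 XOR 1 XOR 1 = 0

0


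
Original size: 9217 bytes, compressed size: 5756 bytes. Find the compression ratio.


Ratio = original / compressed = 9217 / 5756 = 1.6013

1.6013


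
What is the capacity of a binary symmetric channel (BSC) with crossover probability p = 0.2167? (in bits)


H(p) = -p*log2(p) - (1-p)*log2(1-p) = -0.2167*log2(0.2167) - 0.7833*log2(0.7833) = 0.478090 + 0.276006 = 0.7541. C = 1 - H(p) = 1 - 0.7541 = 0.2459

0.2459 bits


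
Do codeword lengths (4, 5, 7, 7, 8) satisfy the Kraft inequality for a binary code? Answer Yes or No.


Kraft sum = sum(2^(-l_i)) = 0.1133, need <= 1. Result: satisfied (a binary prefix-free code with these lengths exists)

Yes


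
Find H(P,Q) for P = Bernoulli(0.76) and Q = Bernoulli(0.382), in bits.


H(P,Q) = -p*log2(q) - (1-p)*log2(1-q). -0.76*log2(0.382) = 1.055150; -0.24*log2(0.618) = 0.166637. H(P,Q) = 1.055150 + 0.166637 = 1.2218

1.2218 bits


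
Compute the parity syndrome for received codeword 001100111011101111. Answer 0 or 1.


Syndrome = XOR of all bits = 0 XOR 0 XOR 1 XOR 1 XOR 0 XOR 0 XOR 1 XOR 1 XOR 1 XOR 0 XOR 1 XOR 1 XOR 1 XOR 0 XOR 1 XOR 1 XOR 1 XOR 1 = 0

0


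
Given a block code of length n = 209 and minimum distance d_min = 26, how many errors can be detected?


Detection capability = d_min - 1 = 26 - 1 = 25

25 errors


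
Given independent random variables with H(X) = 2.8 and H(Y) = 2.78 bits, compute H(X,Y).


For independent variables, H(X,Y) = H(X) + H(Y) = 2.8 + 2.78 = 5.58

5.58 bits


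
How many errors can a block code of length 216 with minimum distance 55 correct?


Correction capability = floor((d-1)/2) = floor((55-1)/2) = 27

27 errors


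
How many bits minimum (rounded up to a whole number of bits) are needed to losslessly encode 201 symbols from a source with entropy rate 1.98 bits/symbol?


Minimum bits >= n * H = 201 * 1.98 = 397.98, rounded up to a whole number of bits = 398

398 bits


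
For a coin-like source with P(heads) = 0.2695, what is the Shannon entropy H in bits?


H = -p*log2(p) - (1-p)*log2(1-p). -0.2695*log2(0.2695) = 0.509798; -0.7305*log2(0.7305) = 0.330949. H = 0.509798 + 0.330949 = 0.8407

0.8407 bits


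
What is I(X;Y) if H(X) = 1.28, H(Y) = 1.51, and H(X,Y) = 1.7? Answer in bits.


I(X;Y) = H(X) + H(Y) - H(X,Y) = 1.28 + 1.51 - 1.7 = 1.09

1.09 bits


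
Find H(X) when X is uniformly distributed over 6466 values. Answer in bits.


H = log2(n) = log2(6466) = 12.6587

12.6587 bits


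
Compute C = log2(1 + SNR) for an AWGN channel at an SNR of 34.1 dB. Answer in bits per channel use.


SNR_linear = 10^(34.1/10) = 2570.3958; C = log2(1 + SNR_linear) = log2(1 + 2570.3958) = 11.3283

11.3283 bits/channel use


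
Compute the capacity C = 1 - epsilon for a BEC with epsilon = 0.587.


C = 1 - epsilon = 1 - 0.587 = 0.413

0.413 bits


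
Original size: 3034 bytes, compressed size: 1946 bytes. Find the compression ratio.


Ratio = original / compressed = 3034 / 1946 = 1.5591

1.5591


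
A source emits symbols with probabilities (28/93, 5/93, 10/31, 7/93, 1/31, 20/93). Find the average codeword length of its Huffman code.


Huffman construction (repeatedly merge the two least-probable nodes; each merge adds 1 bit to every symbol beneath it): 1/31 + 5/93 = 8/93; 7/93 + 8/93 = 5/31; 5/31 + 20/93 = 35/93; 28/93 + 10/31 = 58/93; 35/93 + 58/93 = 1. Resulting codeword lengths (in the order the probabilities were given): (2, 4, 2, 3, 4, 2). L_avg = sum(p_i * l_i) = 28/93*2 + 5/93*4 + 10/31*2 + 7/93*3 + 1/31*4 + 20/93*2 = 209/93 = 2.2473

2.2473 bits


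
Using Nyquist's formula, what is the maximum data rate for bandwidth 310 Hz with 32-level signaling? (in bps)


Rate = 2 * B * log2(M) = 2 * 310 * 5.0 = 3100.0

3100.0 bps
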